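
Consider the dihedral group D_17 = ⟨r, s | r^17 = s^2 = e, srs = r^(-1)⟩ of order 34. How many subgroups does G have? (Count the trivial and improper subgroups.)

|G| = 34, so by Lagrange every subgroup order divides 34. Divisors: 1, 2, 17, 34.
Subgroups by order — order 1: 1; order 2: 17; order 17: 1; order 34: 1.
Total: 1 + 17 + 1 + 1 = 20.

20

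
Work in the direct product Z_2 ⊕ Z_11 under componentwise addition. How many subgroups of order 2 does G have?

|G| = 22 and 2 | 22, so subgroups of order 2 are possible by Lagrange.
The subgroups of order 2 are: {(0,0), (1,0)}.
So G has 1 subgroup of order 2.

1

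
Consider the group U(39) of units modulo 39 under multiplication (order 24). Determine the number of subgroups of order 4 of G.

|G| = 24 and 4 | 24, so subgroups of order 4 are possible by Lagrange.
The subgroups of order 4 are: {1, 14, 25, 38}; {1, 25, 31, 34}; {1, 5, 8, 25}.
So G has 3 subgroups of order 4.

3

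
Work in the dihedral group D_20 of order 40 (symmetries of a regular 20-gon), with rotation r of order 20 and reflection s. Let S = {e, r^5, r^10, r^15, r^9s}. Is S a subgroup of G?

No

Closure fails: r^15 · r^9s = r^4s ∉ S. So S is not a subgroup.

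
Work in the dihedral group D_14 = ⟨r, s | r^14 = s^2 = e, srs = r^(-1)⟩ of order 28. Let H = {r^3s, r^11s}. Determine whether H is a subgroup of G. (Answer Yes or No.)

No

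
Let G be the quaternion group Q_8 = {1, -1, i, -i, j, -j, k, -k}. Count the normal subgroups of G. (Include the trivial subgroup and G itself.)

G has 6 subgroups. Checking conjugation-invariance by order — order 1: 1/1 normal; order 2: 1/1 normal; order 4: 3/3 normal; order 8: 1/1 normal.
Total normal subgroups: 6.

6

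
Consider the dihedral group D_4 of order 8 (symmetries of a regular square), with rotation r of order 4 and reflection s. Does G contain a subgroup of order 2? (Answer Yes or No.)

Yes

2 | 8. A subgroup of order 2 is {e, r^2}.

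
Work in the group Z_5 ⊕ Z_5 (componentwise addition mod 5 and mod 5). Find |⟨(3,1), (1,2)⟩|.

|⟨(3,1)⟩| = 5 and |⟨(1,2)⟩| = 5, so |H| is a multiple of lcm(5, 5) = 5 and divides |G| = 25.
Closing under the operation: H = {(0,0), (1,2), (2,4), (3,1), (4,3)}, so |H| = 5.

5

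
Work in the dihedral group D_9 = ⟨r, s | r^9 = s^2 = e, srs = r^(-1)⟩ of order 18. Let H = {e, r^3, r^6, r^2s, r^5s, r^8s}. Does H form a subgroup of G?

|H| = 6 divides |G| = 18, consistent with Lagrange.
H contains the identity, every element's inverse is in H, and H is closed under ·: it is a subgroup.

Yes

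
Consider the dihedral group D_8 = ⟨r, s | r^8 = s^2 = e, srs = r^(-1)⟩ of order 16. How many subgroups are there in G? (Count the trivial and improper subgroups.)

19

|G| = 16, so by Lagrange every subgroup order divides 16. Divisors: 1, 2, 4, 8, 16.
Subgroups by order — order 1: 1; order 2: 9; order 4: 5; order 8: 3; order 16: 1.
Total: 1 + 9 + 5 + 3 + 1 = 19.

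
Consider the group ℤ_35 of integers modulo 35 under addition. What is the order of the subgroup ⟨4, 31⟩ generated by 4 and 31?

|⟨4⟩| = 35 and |⟨31⟩| = 35, so |H| is a multiple of lcm(35, 35) = 35 and divides |G| = 35.
Closing {4, 31} under the group operation gives all of G, so |H| = 35.

35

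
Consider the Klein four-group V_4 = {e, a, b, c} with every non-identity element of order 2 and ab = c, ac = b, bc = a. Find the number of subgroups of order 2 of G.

3

|G| = 4 and 2 | 4, so subgroups of order 2 are possible by Lagrange.
The subgroups of order 2 are: {e, a}; {e, b}; {e, c}.
So G has 3 subgroups of order 2.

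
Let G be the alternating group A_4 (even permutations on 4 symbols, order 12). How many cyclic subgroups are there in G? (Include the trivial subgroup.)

A cyclic subgroup of order d is generated by each of its φ(d) elements of order d, so the cyclic subgroups of order d number (#elements of order d)/φ(d).
Cyclic subgroups by order — order 1: 1; order 2: 3; order 3: 4.
Total: 8.

8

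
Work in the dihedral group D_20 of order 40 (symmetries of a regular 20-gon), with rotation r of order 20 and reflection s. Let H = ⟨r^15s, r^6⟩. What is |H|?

20

|⟨r^15s⟩| = 2 and |⟨r^6⟩| = 10, so |H| is a multiple of lcm(2, 10) = 10 and divides |G| = 40.
Closing under the operation: H = {e, r^2, r^4, r^6, r^8, r^10, r^12, r^14, r^16, r^18, rs, r^3s, r^5s, r^7s, r^9s, r^11s, r^13s, r^15s, r^17s, r^19s}, so |H| = 20.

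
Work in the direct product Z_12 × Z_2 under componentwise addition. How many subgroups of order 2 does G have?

3

|G| = 24 and 2 | 24, so subgroups of order 2 are possible by Lagrange.
The subgroups of order 2 are: {(0,0), (0,1)}; {(0,0), (6,0)}; {(0,0), (6,1)}.
So G has 3 subgroups of order 2.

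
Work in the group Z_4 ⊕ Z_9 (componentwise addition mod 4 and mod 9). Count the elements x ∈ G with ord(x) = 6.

2

An element (a,b) has order lcm(ord(a), ord(b)); count pairs with lcm equal to 6.
Enumerating gives 2 such elements.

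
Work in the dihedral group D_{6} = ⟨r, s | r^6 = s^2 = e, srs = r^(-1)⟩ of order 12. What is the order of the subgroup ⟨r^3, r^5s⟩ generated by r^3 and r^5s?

4

|⟨r^3⟩| = 2 and |⟨r^5s⟩| = 2, so |H| is a multiple of lcm(2, 2) = 2 and divides |G| = 12.
Closing under the operation: H = {e, r^3, r^2s, r^5s}, so |H| = 4.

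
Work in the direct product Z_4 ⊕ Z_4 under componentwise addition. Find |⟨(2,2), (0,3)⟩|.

8

|⟨(2,2)⟩| = 2 and |⟨(0,3)⟩| = 4, so |H| is a multiple of lcm(2, 4) = 4 and divides |G| = 16.
Closing under the operation: H = {(0,0), (0,1), (0,2), (0,3), (2,0), (2,1), (2,2), (2,3)}, so |H| = 8.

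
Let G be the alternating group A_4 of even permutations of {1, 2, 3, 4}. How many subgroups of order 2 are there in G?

3

|G| = 12 and 2 | 12, so subgroups of order 2 are possible by Lagrange.
The subgroups of order 2 are: {e, (1 2)(3 4)}; {e, (1 3)(2 4)}; {e, (1 4)(2 3)}.
So G has 3 subgroups of order 2.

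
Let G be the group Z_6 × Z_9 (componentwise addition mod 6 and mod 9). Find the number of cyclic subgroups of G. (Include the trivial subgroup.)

Each element a generates a cyclic subgroup ⟨a⟩; distinct elements may generate the same one (a cyclic group of order d has φ(d) generators).
Cyclic subgroups by order — order 1: 1; order 2: 1; order 3: 4; order 6: 4; order 9: 3; order 18: 3.
Total: 16.

16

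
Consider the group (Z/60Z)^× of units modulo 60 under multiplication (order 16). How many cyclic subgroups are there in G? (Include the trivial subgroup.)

A cyclic subgroup of order d is generated by each of its φ(d) elements of order d, so the cyclic subgroups of order d number (#elements of order d)/φ(d).
Cyclic subgroups by order — order 1: 1; order 2: 7; order 4: 4.
Total: 12.

12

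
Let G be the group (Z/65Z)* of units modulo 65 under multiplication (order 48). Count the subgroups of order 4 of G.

|G| = 48 and 4 | 48, so subgroups of order 4 are possible by Lagrange.
The subgroups of order 4 are: {1, 12, 14, 38}; {1, 14, 27, 53}; {1, 14, 51, 64}; {1, 18, 47, 64}; … (7 in all).
So G has 7 subgroups of order 4.

7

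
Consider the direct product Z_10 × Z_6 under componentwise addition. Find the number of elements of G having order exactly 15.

An element (a,b) has order lcm(ord(a), ord(b)); count pairs with lcm equal to 15.
Enumerating gives 8 such elements.

8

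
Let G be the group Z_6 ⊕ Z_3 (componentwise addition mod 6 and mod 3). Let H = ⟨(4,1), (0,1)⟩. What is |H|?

9

|⟨(4,1)⟩| = 3 and |⟨(0,1)⟩| = 3, so |H| is a multiple of lcm(3, 3) = 3 and divides |G| = 18.
Closing under the operation: H = {(0,0), (0,1), (0,2), (2,0), (2,1), (2,2), (4,0), (4,1), (4,2)}, so |H| = 9.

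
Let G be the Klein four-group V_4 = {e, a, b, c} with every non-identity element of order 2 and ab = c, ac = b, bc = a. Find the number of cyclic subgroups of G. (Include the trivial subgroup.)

4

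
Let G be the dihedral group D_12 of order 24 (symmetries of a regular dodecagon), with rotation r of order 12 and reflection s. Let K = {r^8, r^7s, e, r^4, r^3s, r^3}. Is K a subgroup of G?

No

r^3 ∈ K but its inverse r^9 ∉ K, so K is not a subgroup.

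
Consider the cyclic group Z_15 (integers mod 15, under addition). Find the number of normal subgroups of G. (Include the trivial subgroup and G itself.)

4

G is abelian, so every subgroup is normal.
G has 4 subgroups in total, hence 4 normal subgroups.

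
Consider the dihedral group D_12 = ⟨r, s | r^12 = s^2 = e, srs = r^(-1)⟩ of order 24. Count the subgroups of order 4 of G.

|G| = 24 and 4 | 24, so subgroups of order 4 are possible by Lagrange.
The subgroups of order 4 are: {e, r^6, r^4s, r^10s}; {e, r^6, r^5s, r^11s}; {e, r^6, r^2s, r^8s}; {e, r^3, r^6, r^9}; … (7 in all).
So G has 7 subgroups of order 4.

7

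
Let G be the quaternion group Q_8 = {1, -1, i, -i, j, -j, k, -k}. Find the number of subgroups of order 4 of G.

|G| = 8 and 4 | 8, so subgroups of order 4 are possible by Lagrange.
The subgroups of order 4 are: {1, -1, i, -i}; {1, -1, j, -j}; {1, -1, k, -k}.
So G has 3 subgroups of order 4.

3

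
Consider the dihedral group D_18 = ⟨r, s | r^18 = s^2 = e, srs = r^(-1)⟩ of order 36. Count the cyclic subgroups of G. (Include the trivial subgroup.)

24

Each element a generates a cyclic subgroup ⟨a⟩; distinct elements may generate the same one (a cyclic group of order d has φ(d) generators).
Cyclic subgroups by order — order 1: 1; order 2: 19; order 3: 1; order 6: 1; order 9: 1; order 18: 1.
Total: 24.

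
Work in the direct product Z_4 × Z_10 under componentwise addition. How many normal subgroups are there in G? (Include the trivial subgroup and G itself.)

G is abelian, so every subgroup is normal.
G has 16 subgroups in total, hence 16 normal subgroups.

16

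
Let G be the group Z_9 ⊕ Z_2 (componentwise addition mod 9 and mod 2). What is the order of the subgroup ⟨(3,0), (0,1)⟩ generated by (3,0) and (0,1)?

6

|⟨(3,0)⟩| = 3 and |⟨(0,1)⟩| = 2, so |H| is a multiple of lcm(3, 2) = 6 and divides |G| = 18.
Closing under the operation: H = {(0,0), (0,1), (3,0), (3,1), (6,0), (6,1)}, so |H| = 6.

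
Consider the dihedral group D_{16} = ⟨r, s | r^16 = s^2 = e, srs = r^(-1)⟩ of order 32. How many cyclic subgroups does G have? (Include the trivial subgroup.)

Group the elements of G by the cyclic subgroup they generate; each cyclic subgroup of order d accounts for φ(d) elements.
Cyclic subgroups by order — order 1: 1; order 2: 17; order 4: 1; order 8: 1; order 16: 1.
Total: 21.

21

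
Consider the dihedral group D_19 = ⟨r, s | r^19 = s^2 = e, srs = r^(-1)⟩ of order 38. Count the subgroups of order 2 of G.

|G| = 38 and 2 | 38, so subgroups of order 2 are possible by Lagrange.
The subgroups of order 2 are: {e, r^10s}; {e, r^11s}; {e, r^12s}; {e, r^13s}; … (19 in all).
So G has 19 subgroups of order 2.

19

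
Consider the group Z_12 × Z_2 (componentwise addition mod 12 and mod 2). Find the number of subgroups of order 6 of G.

|G| = 24 and 6 | 24, so subgroups of order 6 are possible by Lagrange.
The subgroups of order 6 are: {(0,0), (0,1), (4,0), (4,1), (8,0), (8,1)}; {(0,0), (2,0), (4,0), (6,0), (8,0), (10,0)}; {(0,0), (2,1), (4,0), (6,1), (8,0), (10,1)}.
So G has 3 subgroups of order 6.

3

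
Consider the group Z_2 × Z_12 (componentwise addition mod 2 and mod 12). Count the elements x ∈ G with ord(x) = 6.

6

An element (a,b) has order lcm(ord(a), ord(b)); count pairs with lcm equal to 6.
Enumerating gives 6 such elements.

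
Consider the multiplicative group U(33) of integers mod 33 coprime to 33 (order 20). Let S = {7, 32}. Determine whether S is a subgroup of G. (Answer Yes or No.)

The identity 1 ∉ S, so S is not a subgroup.

No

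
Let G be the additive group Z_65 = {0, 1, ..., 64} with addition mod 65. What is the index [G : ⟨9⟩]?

1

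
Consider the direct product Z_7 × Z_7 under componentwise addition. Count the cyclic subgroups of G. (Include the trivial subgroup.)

9

Each element a generates a cyclic subgroup ⟨a⟩; distinct elements may generate the same one (a cyclic group of order d has φ(d) generators).
Cyclic subgroups by order — order 1: 1; order 7: 8.
Total: 9.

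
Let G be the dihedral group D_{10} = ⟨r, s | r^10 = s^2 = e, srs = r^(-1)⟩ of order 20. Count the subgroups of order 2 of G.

|G| = 20 and 2 | 20, so subgroups of order 2 are possible by Lagrange.
The subgroups of order 2 are: {e, r^2s}; {e, r^3s}; {e, r^4s}; {e, r^5}; … (11 in all).
So G has 11 subgroups of order 2.

11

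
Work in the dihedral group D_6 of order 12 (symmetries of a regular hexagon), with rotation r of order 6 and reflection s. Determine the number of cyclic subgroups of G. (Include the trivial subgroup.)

10

Group the elements of G by the cyclic subgroup they generate; each cyclic subgroup of order d accounts for φ(d) elements.
Cyclic subgroups by order — order 1: 1; order 2: 7; order 3: 1; order 6: 1.
Total: 10.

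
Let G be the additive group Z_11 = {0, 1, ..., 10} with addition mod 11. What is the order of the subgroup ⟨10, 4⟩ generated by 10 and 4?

11

|⟨10⟩| = 11 and |⟨4⟩| = 11, so |H| is a multiple of lcm(11, 11) = 11 and divides |G| = 11.
Closing {10, 4} under the group operation gives all of G, so |H| = 11.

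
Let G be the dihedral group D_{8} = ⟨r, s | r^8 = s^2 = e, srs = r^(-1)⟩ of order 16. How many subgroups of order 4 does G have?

|G| = 16 and 4 | 16, so subgroups of order 4 are possible by Lagrange.
The subgroups of order 4 are: {e, r^2, r^4, r^6}; {e, r^4, r^2s, r^6s}; {e, r^4, r^3s, r^7s}; {e, r^4, s, r^4s}; … (5 in all).
So G has 5 subgroups of order 4.

5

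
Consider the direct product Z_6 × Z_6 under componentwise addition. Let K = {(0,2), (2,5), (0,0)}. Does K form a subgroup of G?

(0,2) ∈ K but its inverse (0,4) ∉ K, so K is not a subgroup.

No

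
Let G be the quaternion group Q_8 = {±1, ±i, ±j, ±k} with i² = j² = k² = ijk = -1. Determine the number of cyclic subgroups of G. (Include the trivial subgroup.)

5

Group the elements of G by the cyclic subgroup they generate; each cyclic subgroup of order d accounts for φ(d) elements.
Cyclic subgroups by order — order 1: 1; order 2: 1; order 4: 3.
Total: 5.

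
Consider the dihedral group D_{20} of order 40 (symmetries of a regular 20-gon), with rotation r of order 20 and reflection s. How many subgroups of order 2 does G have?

21

|G| = 40 and 2 | 40, so subgroups of order 2 are possible by Lagrange.
The subgroups of order 2 are: {e, r^10}; {e, r^10s}; {e, r^11s}; {e, r^12s}; … (21 in all).
So G has 21 subgroups of order 2.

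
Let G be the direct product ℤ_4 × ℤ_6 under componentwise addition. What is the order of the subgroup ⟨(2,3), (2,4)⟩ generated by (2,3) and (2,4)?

12

|⟨(2,3)⟩| = 2 and |⟨(2,4)⟩| = 6, so |H| is a multiple of lcm(2, 6) = 6 and divides |G| = 24.
Closing under the operation: H = {(0,0), (0,1), (0,2), (0,3), (0,4), (0,5), (2,0), (2,1), (2,2), (2,3), (2,4), (2,5)}, so |H| = 12.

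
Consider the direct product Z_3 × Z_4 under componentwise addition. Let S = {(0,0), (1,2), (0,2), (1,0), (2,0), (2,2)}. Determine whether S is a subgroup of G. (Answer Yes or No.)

|S| = 6 divides |G| = 12, consistent with Lagrange.
S contains the identity, every element's inverse is in S, and S is closed under +: it is a subgroup.
In fact S = ⟨(1,2)⟩.

Yes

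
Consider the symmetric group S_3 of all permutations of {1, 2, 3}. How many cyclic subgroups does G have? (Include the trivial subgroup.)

Group the elements of G by the cyclic subgroup they generate; each cyclic subgroup of order d accounts for φ(d) elements.
Cyclic subgroups by order — order 1: 1; order 2: 3; order 3: 1.
Total: 5.

5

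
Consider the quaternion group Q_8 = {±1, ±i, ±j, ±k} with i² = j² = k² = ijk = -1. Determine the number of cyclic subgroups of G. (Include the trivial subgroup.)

Group the elements of G by the cyclic subgroup they generate; each cyclic subgroup of order d accounts for φ(d) elements.
Cyclic subgroups by order — order 1: 1; order 2: 1; order 4: 3.
Total: 5.

5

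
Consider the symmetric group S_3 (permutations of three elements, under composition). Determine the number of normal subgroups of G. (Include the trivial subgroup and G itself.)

3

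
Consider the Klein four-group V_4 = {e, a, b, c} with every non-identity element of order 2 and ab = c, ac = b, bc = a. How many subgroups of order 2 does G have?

3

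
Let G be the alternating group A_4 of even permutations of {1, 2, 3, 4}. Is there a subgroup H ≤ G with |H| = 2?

2 | 12. A subgroup of order 2 is {e, (1 2)(3 4)}.

Yes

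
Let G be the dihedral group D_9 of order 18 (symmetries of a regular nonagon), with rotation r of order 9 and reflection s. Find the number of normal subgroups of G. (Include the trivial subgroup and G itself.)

G has 16 subgroups. Checking conjugation-invariance by order — order 1: 1/1 normal; order 2: 0/9 normal; order 3: 1/1 normal; order 6: 0/3 normal; order 9: 1/1 normal; order 18: 1/1 normal.
Total normal subgroups: 4.

4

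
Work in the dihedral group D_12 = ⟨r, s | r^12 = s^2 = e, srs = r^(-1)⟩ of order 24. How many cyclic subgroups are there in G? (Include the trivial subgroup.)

18

A cyclic subgroup of order d is generated by each of its φ(d) elements of order d, so the cyclic subgroups of order d number (#elements of order d)/φ(d).
Cyclic subgroups by order — order 1: 1; order 2: 13; order 3: 1; order 4: 1; order 6: 1; order 12: 1.
Total: 18.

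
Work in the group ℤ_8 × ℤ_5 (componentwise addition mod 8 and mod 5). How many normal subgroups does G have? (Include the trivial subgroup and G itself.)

8

G is abelian, so every subgroup is normal.
G has 8 subgroups in total, hence 8 normal subgroups.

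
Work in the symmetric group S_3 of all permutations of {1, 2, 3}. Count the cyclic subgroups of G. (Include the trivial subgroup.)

A cyclic subgroup of order d is generated by each of its φ(d) elements of order d, so the cyclic subgroups of order d number (#elements of order d)/φ(d).
Cyclic subgroups by order — order 1: 1; order 2: 3; order 3: 1.
Total: 5.

5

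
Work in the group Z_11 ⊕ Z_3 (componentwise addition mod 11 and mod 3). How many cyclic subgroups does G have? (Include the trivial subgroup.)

Group the elements of G by the cyclic subgroup they generate; each cyclic subgroup of order d accounts for φ(d) elements.
Cyclic subgroups by order — order 1: 1; order 3: 1; order 11: 1; order 33: 1.
Total: 4.

4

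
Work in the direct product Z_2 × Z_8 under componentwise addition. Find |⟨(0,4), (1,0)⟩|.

4

|⟨(0,4)⟩| = 2 and |⟨(1,0)⟩| = 2, so |H| is a multiple of lcm(2, 2) = 2 and divides |G| = 16.
Closing under the operation: H = {(0,0), (0,4), (1,0), (1,4)}, so |H| = 4.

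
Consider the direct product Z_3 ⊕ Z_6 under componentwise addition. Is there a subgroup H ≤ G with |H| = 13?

No

13 does not divide |G| = 18, so by Lagrange no subgroup of order 13 exists.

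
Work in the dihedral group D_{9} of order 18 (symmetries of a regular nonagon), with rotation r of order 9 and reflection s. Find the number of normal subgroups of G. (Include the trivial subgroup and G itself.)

G has 16 subgroups. Checking conjugation-invariance by order — order 1: 1/1 normal; order 2: 0/9 normal; order 3: 1/1 normal; order 6: 0/3 normal; order 9: 1/1 normal; order 18: 1/1 normal.
Total normal subgroups: 4.

4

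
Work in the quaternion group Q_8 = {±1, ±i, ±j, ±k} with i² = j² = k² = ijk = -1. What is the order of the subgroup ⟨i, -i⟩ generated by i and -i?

|⟨i⟩| = 4 and |⟨-i⟩| = 4, so |H| is a multiple of lcm(4, 4) = 4 and divides |G| = 8.
Closing under the operation: H = {1, -1, i, -i}, so |H| = 4.

4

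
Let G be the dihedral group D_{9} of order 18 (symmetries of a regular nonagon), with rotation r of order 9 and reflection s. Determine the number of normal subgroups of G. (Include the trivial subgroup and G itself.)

4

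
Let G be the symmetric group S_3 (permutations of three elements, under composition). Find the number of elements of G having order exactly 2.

The elements of order 2 are: (2 3), (1 2), (1 3).
That's 3.

3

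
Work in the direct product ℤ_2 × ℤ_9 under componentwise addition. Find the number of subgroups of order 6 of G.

1

|G| = 18 and 6 | 18, so subgroups of order 6 are possible by Lagrange.
The subgroups of order 6 are: {(0,0), (0,3), (0,6), (1,0), (1,3), (1,6)}.
So G has 1 subgroup of order 6.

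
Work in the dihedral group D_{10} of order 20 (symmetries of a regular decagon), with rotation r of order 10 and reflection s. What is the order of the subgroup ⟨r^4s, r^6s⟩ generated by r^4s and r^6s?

10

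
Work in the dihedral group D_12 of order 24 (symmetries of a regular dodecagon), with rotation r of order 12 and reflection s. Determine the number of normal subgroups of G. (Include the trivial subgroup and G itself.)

9

G has 34 subgroups. Checking conjugation-invariance by order — order 1: 1/1 normal; order 2: 1/13 normal; order 3: 1/1 normal; order 4: 1/7 normal; order 6: 1/5 normal; order 8: 0/3 normal; order 12: 3/3 normal; order 24: 1/1 normal.
Total normal subgroups: 9.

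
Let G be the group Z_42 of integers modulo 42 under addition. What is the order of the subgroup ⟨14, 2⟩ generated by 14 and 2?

21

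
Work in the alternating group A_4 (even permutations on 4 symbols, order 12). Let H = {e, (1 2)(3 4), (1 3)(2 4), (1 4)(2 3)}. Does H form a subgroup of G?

Yes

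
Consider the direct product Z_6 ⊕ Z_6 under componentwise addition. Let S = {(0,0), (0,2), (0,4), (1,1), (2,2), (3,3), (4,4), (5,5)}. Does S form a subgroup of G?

No

|S| = 8 does not divide |G| = 36, so by Lagrange S is not a subgroup.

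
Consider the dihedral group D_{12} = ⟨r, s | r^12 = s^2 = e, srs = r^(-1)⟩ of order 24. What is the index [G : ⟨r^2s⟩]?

|⟨r^2s⟩| = 2 and |G| = 24.
By Lagrange, [G : H] = |G|/|H| = 24/2 = 12.

12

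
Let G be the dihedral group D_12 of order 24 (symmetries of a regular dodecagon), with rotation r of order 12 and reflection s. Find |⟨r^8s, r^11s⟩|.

8

|⟨r^8s⟩| = 2 and |⟨r^11s⟩| = 2, so |H| is a multiple of lcm(2, 2) = 2 and divides |G| = 24.
Closing under the operation: H = {e, r^3, r^6, r^9, r^2s, r^5s, r^8s, r^11s}, so |H| = 8.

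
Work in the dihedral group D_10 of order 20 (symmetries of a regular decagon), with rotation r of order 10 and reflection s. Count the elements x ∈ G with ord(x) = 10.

4

The elements of order 10 are: r, r^3, r^7, r^9.
That's 4.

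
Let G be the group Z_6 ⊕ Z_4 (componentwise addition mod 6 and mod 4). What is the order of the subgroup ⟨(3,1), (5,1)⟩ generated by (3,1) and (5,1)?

12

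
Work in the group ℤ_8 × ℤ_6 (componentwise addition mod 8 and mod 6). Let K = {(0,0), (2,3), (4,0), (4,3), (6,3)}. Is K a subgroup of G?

No

|K| = 5 does not divide |G| = 48, so by Lagrange K is not a subgroup.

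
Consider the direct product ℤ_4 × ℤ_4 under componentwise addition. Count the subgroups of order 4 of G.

|G| = 16 and 4 | 16, so subgroups of order 4 are possible by Lagrange.
The subgroups of order 4 are: {(0,0), (0,1), (0,2), (0,3)}; {(0,0), (0,2), (2,0), (2,2)}; {(0,0), (0,2), (2,1), (2,3)}; {(0,0), (1,0), (2,0), (3,0)}; … (7 in all).
So G has 7 subgroups of order 4.

7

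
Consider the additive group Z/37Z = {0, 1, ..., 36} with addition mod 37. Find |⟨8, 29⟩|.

37

|⟨8⟩| = 37 and |⟨29⟩| = 37, so |H| is a multiple of lcm(37, 37) = 37 and divides |G| = 37.
Closing {8, 29} under the group operation gives all of G, so |H| = 37.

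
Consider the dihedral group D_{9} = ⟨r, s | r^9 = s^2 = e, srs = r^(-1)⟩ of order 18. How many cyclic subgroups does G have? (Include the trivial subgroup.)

12

Group the elements of G by the cyclic subgroup they generate; each cyclic subgroup of order d accounts for φ(d) elements.
Cyclic subgroups by order — order 1: 1; order 2: 9; order 3: 1; order 9: 1.
Total: 12.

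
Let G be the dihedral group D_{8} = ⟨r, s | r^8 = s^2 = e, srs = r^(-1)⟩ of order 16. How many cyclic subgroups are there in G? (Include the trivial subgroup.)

Group the elements of G by the cyclic subgroup they generate; each cyclic subgroup of order d accounts for φ(d) elements.
Cyclic subgroups by order — order 1: 1; order 2: 9; order 4: 1; order 8: 1.
Total: 12.

12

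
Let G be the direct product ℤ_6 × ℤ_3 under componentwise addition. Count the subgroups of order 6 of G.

|G| = 18 and 6 | 18, so subgroups of order 6 are possible by Lagrange.
The subgroups of order 6 are: {(0,0), (0,1), (0,2), (3,0), (3,1), (3,2)}; {(0,0), (1,0), (2,0), (3,0), (4,0), (5,0)}; {(0,0), (1,1), (2,2), (3,0), (4,1), (5,2)}; {(0,0), (1,2), (2,1), (3,0), (4,2), (5,1)}.
So G has 4 subgroups of order 6.

4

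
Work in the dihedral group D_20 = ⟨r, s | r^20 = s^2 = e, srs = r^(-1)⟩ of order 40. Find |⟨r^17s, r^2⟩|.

20

|⟨r^17s⟩| = 2 and |⟨r^2⟩| = 10, so |H| is a multiple of lcm(2, 10) = 10 and divides |G| = 40.
Closing under the operation: H = {e, r^2, r^4, r^6, r^8, r^10, r^12, r^14, r^16, r^18, rs, r^3s, r^5s, r^7s, r^9s, r^11s, r^13s, r^15s, r^17s, r^19s}, so |H| = 20.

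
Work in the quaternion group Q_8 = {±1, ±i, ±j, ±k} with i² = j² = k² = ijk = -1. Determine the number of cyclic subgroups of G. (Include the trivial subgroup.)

5

A cyclic subgroup of order d is generated by each of its φ(d) elements of order d, so the cyclic subgroups of order d number (#elements of order d)/φ(d).
Cyclic subgroups by order — order 1: 1; order 2: 1; order 4: 3.
Total: 5.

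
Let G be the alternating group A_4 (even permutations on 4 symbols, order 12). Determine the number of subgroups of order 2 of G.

|G| = 12 and 2 | 12, so subgroups of order 2 are possible by Lagrange.
The subgroups of order 2 are: {e, (1 2)(3 4)}; {e, (1 3)(2 4)}; {e, (1 4)(2 3)}.
So G has 3 subgroups of order 2.

3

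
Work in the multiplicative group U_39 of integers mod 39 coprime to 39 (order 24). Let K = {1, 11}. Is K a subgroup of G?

No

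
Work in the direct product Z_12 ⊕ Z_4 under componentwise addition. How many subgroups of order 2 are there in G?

|G| = 48 and 2 | 48, so subgroups of order 2 are possible by Lagrange.
The subgroups of order 2 are: {(0,0), (0,2)}; {(0,0), (6,0)}; {(0,0), (6,2)}.
So G has 3 subgroups of order 2.

3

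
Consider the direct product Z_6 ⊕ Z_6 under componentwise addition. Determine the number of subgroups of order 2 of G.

|G| = 36 and 2 | 36, so subgroups of order 2 are possible by Lagrange.
The subgroups of order 2 are: {(0,0), (0,3)}; {(0,0), (3,0)}; {(0,0), (3,3)}.
So G has 3 subgroups of order 2.

3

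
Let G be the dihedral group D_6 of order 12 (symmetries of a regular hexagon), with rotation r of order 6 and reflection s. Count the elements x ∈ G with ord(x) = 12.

0

No element of G has order 12 (even though 12 | 12).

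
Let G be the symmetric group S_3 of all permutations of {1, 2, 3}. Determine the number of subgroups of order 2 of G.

|G| = 6 and 2 | 6, so subgroups of order 2 are possible by Lagrange.
The subgroups of order 2 are: {e, (1 2)}; {e, (1 3)}; {e, (2 3)}.
So G has 3 subgroups of order 2.

3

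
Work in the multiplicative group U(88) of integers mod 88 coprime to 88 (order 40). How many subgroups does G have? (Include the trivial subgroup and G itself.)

|G| = 40, so by Lagrange every subgroup order divides 40. Divisors: 1, 2, 4, 5, 8, 10, 20, 40.
Subgroups by order — order 1: 1; order 2: 7; order 4: 7; order 5: 1; order 8: 1; order 10: 7; order 20: 7; order 40: 1.
Total: 1 + 7 + 7 + 1 + 1 + 7 + 7 + 1 = 32.

32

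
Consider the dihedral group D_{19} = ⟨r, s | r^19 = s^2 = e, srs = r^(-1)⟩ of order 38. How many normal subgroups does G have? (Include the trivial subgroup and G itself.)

G has 22 subgroups. Checking conjugation-invariance by order — order 1: 1/1 normal; order 2: 0/19 normal; order 19: 1/1 normal; order 38: 1/1 normal.
Total normal subgroups: 3.

3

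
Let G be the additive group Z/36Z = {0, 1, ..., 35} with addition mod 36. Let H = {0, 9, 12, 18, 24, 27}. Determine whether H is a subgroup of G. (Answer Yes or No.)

Closure fails: 18 + 24 = 6 ∉ H. So H is not a subgroup.

No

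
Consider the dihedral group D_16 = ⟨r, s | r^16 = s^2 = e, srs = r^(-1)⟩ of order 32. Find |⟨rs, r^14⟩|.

16

|⟨rs⟩| = 2 and |⟨r^14⟩| = 8, so |H| is a multiple of lcm(2, 8) = 8 and divides |G| = 32.
Closing under the operation: H = {e, r^2, r^4, r^6, r^8, r^10, r^12, r^14, rs, r^3s, r^5s, r^7s, r^9s, r^11s, r^13s, r^15s}, so |H| = 16.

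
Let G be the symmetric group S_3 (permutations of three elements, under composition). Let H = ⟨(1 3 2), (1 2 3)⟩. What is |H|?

3

|⟨(1 3 2)⟩| = 3 and |⟨(1 2 3)⟩| = 3, so |H| is a multiple of lcm(3, 3) = 3 and divides |G| = 6.
Closing under the operation: H = {e, (1 2 3), (1 3 2)}, so |H| = 3.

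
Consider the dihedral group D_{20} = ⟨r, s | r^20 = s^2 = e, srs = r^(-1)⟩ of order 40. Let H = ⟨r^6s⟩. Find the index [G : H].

20

|⟨r^6s⟩| = 2 and |G| = 40.
By Lagrange, [G : H] = |G|/|H| = 40/2 = 20.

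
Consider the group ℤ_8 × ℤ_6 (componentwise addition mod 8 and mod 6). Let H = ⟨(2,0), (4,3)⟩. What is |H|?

8

|⟨(2,0)⟩| = 4 and |⟨(4,3)⟩| = 2, so |H| is a multiple of lcm(4, 2) = 4 and divides |G| = 48.
Closing under the operation: H = {(0,0), (0,3), (2,0), (2,3), (4,0), (4,3), (6,0), (6,3)}, so |H| = 8.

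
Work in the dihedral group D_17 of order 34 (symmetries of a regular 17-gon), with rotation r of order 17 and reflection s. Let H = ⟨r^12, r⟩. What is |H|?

|⟨r^12⟩| = 17 and |⟨r⟩| = 17, so |H| is a multiple of lcm(17, 17) = 17 and divides |G| = 34.
Closing under the operation: H = {e, r, r^2, r^3, r^4, r^5, r^6, r^7, r^8, r^9, r^10, r^11, r^12, r^13, r^14, r^15, r^16}, so |H| = 17.

17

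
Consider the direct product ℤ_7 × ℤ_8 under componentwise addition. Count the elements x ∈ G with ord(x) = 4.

An element (a,b) has order lcm(ord(a), ord(b)); count pairs with lcm equal to 4.
Enumerating gives 2 such elements.

2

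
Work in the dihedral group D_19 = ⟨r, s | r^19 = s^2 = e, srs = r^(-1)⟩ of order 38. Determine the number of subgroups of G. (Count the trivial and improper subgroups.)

22

|G| = 38, so by Lagrange every subgroup order divides 38. Divisors: 1, 2, 19, 38.
Subgroups by order — order 1: 1; order 2: 19; order 19: 1; order 38: 1.
Total: 1 + 19 + 1 + 1 = 22.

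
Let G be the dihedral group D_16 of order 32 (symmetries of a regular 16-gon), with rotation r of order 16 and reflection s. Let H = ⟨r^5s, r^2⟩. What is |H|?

|⟨r^5s⟩| = 2 and |⟨r^2⟩| = 8, so |H| is a multiple of lcm(2, 8) = 8 and divides |G| = 32.
Closing under the operation: H = {e, r^2, r^4, r^6, r^8, r^10, r^12, r^14, rs, r^3s, r^5s, r^7s, r^9s, r^11s, r^13s, r^15s}, so |H| = 16.

16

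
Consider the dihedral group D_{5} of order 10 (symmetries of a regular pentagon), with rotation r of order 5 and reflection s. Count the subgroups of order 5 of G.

1

|G| = 10 and 5 | 10, so subgroups of order 5 are possible by Lagrange.
The subgroups of order 5 are: {e, r, r^2, r^3, r^4}.
So G has 1 subgroup of order 5.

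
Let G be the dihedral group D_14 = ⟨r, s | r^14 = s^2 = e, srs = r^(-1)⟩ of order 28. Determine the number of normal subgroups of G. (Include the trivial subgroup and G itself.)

7

G has 28 subgroups. Checking conjugation-invariance by order — order 1: 1/1 normal; order 2: 1/15 normal; order 4: 0/7 normal; order 7: 1/1 normal; order 14: 3/3 normal; order 28: 1/1 normal.
Total normal subgroups: 7.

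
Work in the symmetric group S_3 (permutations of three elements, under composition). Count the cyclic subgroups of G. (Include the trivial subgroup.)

5

A cyclic subgroup of order d is generated by each of its φ(d) elements of order d, so the cyclic subgroups of order d number (#elements of order d)/φ(d).
Cyclic subgroups by order — order 1: 1; order 2: 3; order 3: 1.
Total: 5.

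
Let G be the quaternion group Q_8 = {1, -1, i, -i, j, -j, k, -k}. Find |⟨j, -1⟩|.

4

|⟨j⟩| = 4 and |⟨-1⟩| = 2, so |H| is a multiple of lcm(4, 2) = 4 and divides |G| = 8.
Closing under the operation: H = {1, -1, j, -j}, so |H| = 4.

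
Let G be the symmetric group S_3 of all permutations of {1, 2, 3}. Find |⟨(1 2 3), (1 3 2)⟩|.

|⟨(1 2 3)⟩| = 3 and |⟨(1 3 2)⟩| = 3, so |H| is a multiple of lcm(3, 3) = 3 and divides |G| = 6.
Closing under the operation: H = {e, (1 2 3), (1 3 2)}, so |H| = 3.

3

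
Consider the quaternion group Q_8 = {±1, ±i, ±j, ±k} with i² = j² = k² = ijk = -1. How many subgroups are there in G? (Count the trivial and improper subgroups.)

|G| = 8, so by Lagrange every subgroup order divides 8. Divisors: 1, 2, 4, 8.
Subgroups by order — order 1: 1; order 2: 1; order 4: 3; order 8: 1.
Total: 1 + 1 + 3 + 1 = 6.

6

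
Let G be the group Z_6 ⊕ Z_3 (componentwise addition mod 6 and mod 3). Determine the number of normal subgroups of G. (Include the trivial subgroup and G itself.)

G is abelian, so every subgroup is normal.
G has 12 subgroups in total, hence 12 normal subgroups.

12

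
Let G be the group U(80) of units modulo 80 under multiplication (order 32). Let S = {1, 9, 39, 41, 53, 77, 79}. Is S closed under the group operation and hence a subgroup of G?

No

|S| = 7 does not divide |G| = 32, so by Lagrange S is not a subgroup.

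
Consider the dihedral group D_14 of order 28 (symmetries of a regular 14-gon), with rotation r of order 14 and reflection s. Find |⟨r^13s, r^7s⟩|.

14

|⟨r^13s⟩| = 2 and |⟨r^7s⟩| = 2, so |H| is a multiple of lcm(2, 2) = 2 and divides |G| = 28.
Closing under the operation: H = {e, r^2, r^4, r^6, r^8, r^10, r^12, rs, r^3s, r^5s, r^7s, r^9s, r^11s, r^13s}, so |H| = 14.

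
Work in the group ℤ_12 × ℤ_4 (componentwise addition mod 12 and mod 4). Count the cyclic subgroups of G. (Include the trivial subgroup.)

20

A cyclic subgroup of order d is generated by each of its φ(d) elements of order d, so the cyclic subgroups of order d number (#elements of order d)/φ(d).
Cyclic subgroups by order — order 1: 1; order 2: 3; order 3: 1; order 4: 6; order 6: 3; order 12: 6.
Total: 20.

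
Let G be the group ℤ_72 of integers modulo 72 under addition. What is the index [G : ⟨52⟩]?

|⟨52⟩| = 18 and |G| = 72.
By Lagrange, [G : H] = |G|/|H| = 72/18 = 4.

4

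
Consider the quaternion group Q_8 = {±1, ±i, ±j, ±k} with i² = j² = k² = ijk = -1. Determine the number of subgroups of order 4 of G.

|G| = 8 and 4 | 8, so subgroups of order 4 are possible by Lagrange.
The subgroups of order 4 are: {1, -1, i, -i}; {1, -1, j, -j}; {1, -1, k, -k}.
So G has 3 subgroups of order 4.

3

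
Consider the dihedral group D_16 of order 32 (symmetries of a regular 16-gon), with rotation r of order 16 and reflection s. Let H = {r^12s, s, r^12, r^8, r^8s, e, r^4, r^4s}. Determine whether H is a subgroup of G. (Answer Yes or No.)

Yes

|H| = 8 divides |G| = 32, consistent with Lagrange.
H contains the identity, every element's inverse is in H, and H is closed under ·: it is a subgroup.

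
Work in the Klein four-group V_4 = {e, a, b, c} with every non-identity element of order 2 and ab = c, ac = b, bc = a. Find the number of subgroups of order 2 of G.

3

|G| = 4 and 2 | 4, so subgroups of order 2 are possible by Lagrange.
The subgroups of order 2 are: {e, a}; {e, b}; {e, c}.
So G has 3 subgroups of order 2.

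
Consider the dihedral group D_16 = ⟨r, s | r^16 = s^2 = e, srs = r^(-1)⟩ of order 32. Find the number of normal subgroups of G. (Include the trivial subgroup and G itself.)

8

G has 36 subgroups. Checking conjugation-invariance by order — order 1: 1/1 normal; order 2: 1/17 normal; order 4: 1/9 normal; order 8: 1/5 normal; order 16: 3/3 normal; order 32: 1/1 normal.
Total normal subgroups: 8.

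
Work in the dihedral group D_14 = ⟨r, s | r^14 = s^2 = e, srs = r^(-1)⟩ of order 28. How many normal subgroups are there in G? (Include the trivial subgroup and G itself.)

7

G has 28 subgroups. Checking conjugation-invariance by order — order 1: 1/1 normal; order 2: 1/15 normal; order 4: 0/7 normal; order 7: 1/1 normal; order 14: 3/3 normal; order 28: 1/1 normal.
Total normal subgroups: 7.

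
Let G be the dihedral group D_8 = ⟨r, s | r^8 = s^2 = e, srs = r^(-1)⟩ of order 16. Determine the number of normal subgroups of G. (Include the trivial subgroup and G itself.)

7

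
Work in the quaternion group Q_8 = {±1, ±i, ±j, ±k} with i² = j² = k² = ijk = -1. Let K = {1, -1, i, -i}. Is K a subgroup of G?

Yes

|K| = 4 divides |G| = 8, consistent with Lagrange.
K contains the identity, every element's inverse is in K, and K is closed under ·: it is a subgroup.
In fact K = ⟨-i⟩.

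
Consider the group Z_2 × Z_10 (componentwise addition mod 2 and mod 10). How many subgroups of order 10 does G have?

|G| = 20 and 10 | 20, so subgroups of order 10 are possible by Lagrange.
The subgroups of order 10 are: {(0,0), (0,1), (0,2), (0,3), (0,4), (0,5), (0,6), (0,7), (0,8), (0,9)}; {(0,0), (0,2), (0,4), (0,6), (0,8), (1,0), (1,2), (1,4), (1,6), (1,8)}; {(0,0), (0,2), (0,4), (0,6), (0,8), (1,1), (1,3), (1,5), (1,7), (1,9)}.
So G has 3 subgroups of order 10.

3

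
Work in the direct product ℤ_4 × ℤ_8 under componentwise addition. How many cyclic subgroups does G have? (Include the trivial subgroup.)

14

Group the elements of G by the cyclic subgroup they generate; each cyclic subgroup of order d accounts for φ(d) elements.
Cyclic subgroups by order — order 1: 1; order 2: 3; order 4: 6; order 8: 4.
Total: 14.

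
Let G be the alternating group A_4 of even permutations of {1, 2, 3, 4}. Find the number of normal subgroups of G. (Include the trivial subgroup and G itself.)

3

G has 10 subgroups. Checking conjugation-invariance by order — order 1: 1/1 normal; order 2: 0/3 normal; order 3: 0/4 normal; order 4: 1/1 normal; order 12: 1/1 normal.
Total normal subgroups: 3.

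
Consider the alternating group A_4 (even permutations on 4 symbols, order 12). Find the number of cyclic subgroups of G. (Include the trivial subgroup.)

8

Group the elements of G by the cyclic subgroup they generate; each cyclic subgroup of order d accounts for φ(d) elements.
Cyclic subgroups by order — order 1: 1; order 2: 3; order 3: 4.
Total: 8.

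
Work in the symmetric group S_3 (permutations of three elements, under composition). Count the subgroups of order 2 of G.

|G| = 6 and 2 | 6, so subgroups of order 2 are possible by Lagrange.
The subgroups of order 2 are: {e, (1 2)}; {e, (1 3)}; {e, (2 3)}.
So G has 3 subgroups of order 2.

3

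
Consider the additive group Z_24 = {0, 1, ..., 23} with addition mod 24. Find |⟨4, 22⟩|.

12

|⟨4⟩| = 6 and |⟨22⟩| = 12, so |H| is a multiple of lcm(6, 12) = 12 and divides |G| = 24.
Closing under the operation: H = {0, 2, 4, 6, 8, 10, 12, 14, 16, 18, 20, 22}, so |H| = 12.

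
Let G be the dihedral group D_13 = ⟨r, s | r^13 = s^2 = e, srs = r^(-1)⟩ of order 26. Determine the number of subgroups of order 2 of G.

|G| = 26 and 2 | 26, so subgroups of order 2 are possible by Lagrange.
The subgroups of order 2 are: {e, r^10s}; {e, r^11s}; {e, r^12s}; {e, r^2s}; … (13 in all).
So G has 13 subgroups of order 2.

13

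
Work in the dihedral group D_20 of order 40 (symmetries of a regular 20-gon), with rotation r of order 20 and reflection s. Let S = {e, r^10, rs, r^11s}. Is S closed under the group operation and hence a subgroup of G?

Yes

|S| = 4 divides |G| = 40, consistent with Lagrange.
S contains the identity, every element's inverse is in S, and S is closed under ·: it is a subgroup.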